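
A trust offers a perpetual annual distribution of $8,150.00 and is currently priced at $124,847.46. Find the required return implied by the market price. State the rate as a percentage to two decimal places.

6.53%

P = C/r ⇒ r = C/P = $8,150.00/$124,847.46 = 0.065280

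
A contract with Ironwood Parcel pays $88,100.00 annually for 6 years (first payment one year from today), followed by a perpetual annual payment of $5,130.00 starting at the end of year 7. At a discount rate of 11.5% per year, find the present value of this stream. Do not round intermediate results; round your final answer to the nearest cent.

PV of 6-year annuity: $88,100.00 × [1 − (1+0.115)^−6] / 0.115 = 367402.90432
Perpetuity value at year 6: $5,130.00 / 0.115 = 44608.69565
PV of perpetuity: 44608.69565 / (1+0.115)^6 = 23215.08726
Total PV = 367402.90432 + 23215.08726 = 390617.99158

$390617.99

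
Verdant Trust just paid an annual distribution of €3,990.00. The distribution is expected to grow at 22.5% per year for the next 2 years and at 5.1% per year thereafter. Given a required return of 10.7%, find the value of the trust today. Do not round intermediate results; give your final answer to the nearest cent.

€101000.25

D_1 = 4887.75000
D_2 = 5987.49375
Terminal value at year 2: TV = D_2×(1+g_2)/(r−g_2) = 6292.85593/0.056 = 112372.42734
P_0 = D_1/(1+r)^1 + D_2/(1+r)^2 + TV/(1+r)^2
    = 4415.31165 + 4885.95915 + 91698.98327 = 101000.25407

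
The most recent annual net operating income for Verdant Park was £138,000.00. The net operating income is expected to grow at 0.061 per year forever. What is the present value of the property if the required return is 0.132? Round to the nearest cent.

£2062225.35

D₁ = D₀ × (1 + g) = £138,000.00 × 1.061 = £146,418.0000
Growing perpetuity: P = D₁ / (r − g) = £146,418.0000 / (0.132 − 0.061) = £2,062,225.35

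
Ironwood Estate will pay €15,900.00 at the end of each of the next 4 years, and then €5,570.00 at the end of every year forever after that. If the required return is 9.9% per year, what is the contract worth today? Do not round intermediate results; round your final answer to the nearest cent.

PV of 4-year annuity: €15,900.00 × [1 − (1+0.099)^−4] / 0.099 = 50510.15706
Perpetuity value at year 4: €5,570.00 / 0.099 = 56262.62626
PV of perpetuity: 56262.62626 / (1+0.099)^4 = 38568.18760
Total PV = 50510.15706 + 38568.18760 = 89078.34465

€89078.34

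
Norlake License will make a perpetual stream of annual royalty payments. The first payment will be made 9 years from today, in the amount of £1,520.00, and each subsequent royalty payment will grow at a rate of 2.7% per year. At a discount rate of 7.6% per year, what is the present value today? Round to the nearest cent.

£17264.31

Value at end of year 8: C₁ / (r − g) = £1,520.00 / (0.076 − 0.027) = £31,020.4082
Discount to today: PV = £31,020.4082 / (1 + 0.076)^8 = £31,020.4082 / 1.796794 = £17,264.31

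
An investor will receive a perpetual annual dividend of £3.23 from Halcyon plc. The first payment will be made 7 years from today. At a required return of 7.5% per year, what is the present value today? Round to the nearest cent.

Value at end of year 6: C / r = £3.23 / 0.075 = £43.0667
Discount to today: PV = £43.0667 / (1 + 0.075)^6 = £43.0667 / 1.543302 = £27.91

£27.91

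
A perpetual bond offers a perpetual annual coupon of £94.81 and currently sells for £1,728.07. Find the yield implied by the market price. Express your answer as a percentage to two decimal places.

5.49%

P = C/r ⇒ r = C/P = £94.81/£1,728.07 = 0.054865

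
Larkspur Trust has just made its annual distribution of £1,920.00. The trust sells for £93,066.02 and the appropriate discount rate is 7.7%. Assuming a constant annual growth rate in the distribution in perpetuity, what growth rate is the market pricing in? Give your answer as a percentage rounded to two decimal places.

5.52%

P = D₀(1+g)/(r−g) ⇒ P(r−g) = D₀(1+g) ⇒ g(P+D₀) = P·r − D₀
g = (P·r − D₀)/(P + D₀) = (£93,066.02×0.077 − £1,920.00) / (£93,066.02 + £1,920.00) = 0.055230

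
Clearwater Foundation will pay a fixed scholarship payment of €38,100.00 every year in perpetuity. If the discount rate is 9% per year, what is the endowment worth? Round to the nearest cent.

€423333.33

Level perpetuity: PV = C / r = €38,100.00 / 0.09 = €423,333.33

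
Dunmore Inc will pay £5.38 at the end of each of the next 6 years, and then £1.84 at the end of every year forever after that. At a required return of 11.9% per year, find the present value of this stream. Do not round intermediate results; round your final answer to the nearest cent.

PV of 6-year annuity: £5.38 × [1 − (1+0.119)^−6] / 0.119 = 22.18216
Perpetuity value at year 6: £1.84 / 0.119 = 15.46218
PV of perpetuity: 15.46218 / (1+0.119)^6 = 7.87572
Total PV = 22.18216 + 7.87572 = 30.05788

£30.06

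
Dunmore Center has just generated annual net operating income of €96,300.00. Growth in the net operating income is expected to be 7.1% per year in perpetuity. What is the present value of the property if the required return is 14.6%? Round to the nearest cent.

€1375164.00

D₁ = D₀ × (1 + g) = €96,300.00 × 1.071 = €103,137.3000
Growing perpetuity: P = D₁ / (r − g) = €103,137.3000 / (0.146 − 0.071) = €1,375,164.00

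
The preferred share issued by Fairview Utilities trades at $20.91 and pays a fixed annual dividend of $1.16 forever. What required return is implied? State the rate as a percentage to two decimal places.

P = C/r ⇒ r = C/P = $1.16/$20.91 = 0.055476

5.55%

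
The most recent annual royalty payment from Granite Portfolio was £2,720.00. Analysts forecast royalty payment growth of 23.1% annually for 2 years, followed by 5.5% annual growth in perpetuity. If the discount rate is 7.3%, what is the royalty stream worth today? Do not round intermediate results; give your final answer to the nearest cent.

D_1 = 3348.32000
D_2 = 4121.78192
Terminal value at year 2: TV = D_2×(1+g_2)/(r−g_2) = 4348.47993/0.018 = 241582.21809
P_0 = D_1/(1+r)^1 + D_2/(1+r)^2 + TV/(1+r)^2
    = 3120.52190 + 3580.02093 + 209829.00464 = 216529.54748

£216529.55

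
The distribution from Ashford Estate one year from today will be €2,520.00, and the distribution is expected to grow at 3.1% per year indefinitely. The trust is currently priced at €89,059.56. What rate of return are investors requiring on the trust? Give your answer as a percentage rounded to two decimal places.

5.93%

P = D₁/(r − g) ⇒ r = D₁/P + g = €2,520.0000/€89,059.56 + 0.031 = 0.028296 + 0.031 = 0.059296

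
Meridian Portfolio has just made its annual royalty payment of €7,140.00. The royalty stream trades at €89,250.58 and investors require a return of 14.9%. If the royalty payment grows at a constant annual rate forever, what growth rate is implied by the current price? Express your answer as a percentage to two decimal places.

6.39%

P = D₀(1+g)/(r−g) ⇒ P(r−g) = D₀(1+g) ⇒ g(P+D₀) = P·r − D₀
g = (P·r − D₀)/(P + D₀) = (€89,250.58×0.149 − €7,140.00) / (€89,250.58 + €7,140.00) = 0.063889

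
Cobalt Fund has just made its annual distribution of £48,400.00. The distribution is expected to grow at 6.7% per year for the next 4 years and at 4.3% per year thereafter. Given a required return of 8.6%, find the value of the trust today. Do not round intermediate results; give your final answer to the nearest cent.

D_1 = 51642.80000
D_2 = 55102.86760
D_3 = 58794.75973
D_4 = 62734.00863
Terminal value at year 4: TV = D_4×(1+g_2)/(r−g_2) = 65431.57100/0.043 = 1521664.44191
P_0 = D_1/(1+r)^1 + D_2/(1+r)^2 + D_3/(1+r)^3 + D_4/(1+r)^4 + TV/(1+r)^4
    = 47553.22284 + 46721.26037 + 45903.85342 + 45100.74733 + 1093955.33648 = 1279234.42045

£1279234.42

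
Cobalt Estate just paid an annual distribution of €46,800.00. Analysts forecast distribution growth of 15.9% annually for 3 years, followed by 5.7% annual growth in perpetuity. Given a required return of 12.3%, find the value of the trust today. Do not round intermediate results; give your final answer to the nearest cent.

D_1 = 54241.20000
D_2 = 62865.55080
D_3 = 72861.17338
Terminal value at year 3: TV = D_3×(1+g_2)/(r−g_2) = 77014.26026/0.066 = 1166882.73121
P_0 = D_1/(1+r)^1 + D_2/(1+r)^2 + D_3/(1+r)^3 + TV/(1+r)^3
    = 48300.26714 + 49848.62833 + 51446.62532 + 823925.49948 = 973521.02028

€973521.02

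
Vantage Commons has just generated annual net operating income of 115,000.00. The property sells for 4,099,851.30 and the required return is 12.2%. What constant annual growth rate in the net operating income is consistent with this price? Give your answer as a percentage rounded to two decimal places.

P = D₀(1+g)/(r−g) ⇒ P(r−g) = D₀(1+g) ⇒ g(P+D₀) = P·r − D₀
g = (P·r − D₀)/(P + D₀) = (4,099,851.30×0.122 − 115,000.00) / (4,099,851.30 + 115,000.00) = 0.091387

9.14%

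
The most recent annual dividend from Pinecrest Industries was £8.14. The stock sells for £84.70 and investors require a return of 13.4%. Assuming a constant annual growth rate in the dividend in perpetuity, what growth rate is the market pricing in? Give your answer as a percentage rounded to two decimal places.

3.46%

P = D₀(1+g)/(r−g) ⇒ P(r−g) = D₀(1+g) ⇒ g(P+D₀) = P·r − D₀
g = (P·r − D₀)/(P + D₀) = (£84.70×0.134 − £8.14) / (£84.70 + £8.14) = 0.034573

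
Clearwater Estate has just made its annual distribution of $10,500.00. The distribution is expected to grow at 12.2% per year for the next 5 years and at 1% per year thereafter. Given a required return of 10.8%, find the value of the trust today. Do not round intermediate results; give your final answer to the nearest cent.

$169749.81

D_1 = 11781.00000
D_2 = 13218.28200
D_3 = 14830.91240
D_4 = 16640.28372
D_5 = 18670.39833
Terminal value at year 5: TV = D_5×(1+g_2)/(r−g_2) = 18857.10231/0.098 = 192419.41137
P_0 = D_1/(1+r)^1 + D_2/(1+r)^2 + D_3/(1+r)^3 + D_4/(1+r)^4 + D_5/(1+r)^5 + TV/(1+r)^5
    = 10632.67148 + 10767.01931 + 10903.06469 + 11040.82904 + 11180.33410 + 115225.89226 = 169749.81088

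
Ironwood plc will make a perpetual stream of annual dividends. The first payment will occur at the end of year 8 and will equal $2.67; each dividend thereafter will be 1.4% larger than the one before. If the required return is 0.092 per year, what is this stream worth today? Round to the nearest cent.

Value at end of year 7: C₁ / (r − g) = $2.67 / (0.092 − 0.014) = $34.2308
Discount to today: PV = $34.2308 / (1 + 0.092)^7 = $34.2308 / 1.851648 = $18.49

$18.49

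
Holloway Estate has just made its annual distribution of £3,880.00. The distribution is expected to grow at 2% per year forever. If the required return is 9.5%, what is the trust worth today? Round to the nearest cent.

£52768.00

D₁ = D₀ × (1 + g) = £3,880.00 × 1.02 = £3,957.6000
Growing perpetuity: P = D₁ / (r − g) = £3,957.6000 / (0.095 − 0.02) = £52,768.00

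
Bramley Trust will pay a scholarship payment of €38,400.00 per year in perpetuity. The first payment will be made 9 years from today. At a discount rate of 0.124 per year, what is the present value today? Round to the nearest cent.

Value at end of year 8: C / r = €38,400.00 / 0.124 = €309,677.4194
Discount to today: PV = €309,677.4194 / (1 + 0.124)^8 = €309,677.4194 / 2.547596 = €121,556.74

€121556.74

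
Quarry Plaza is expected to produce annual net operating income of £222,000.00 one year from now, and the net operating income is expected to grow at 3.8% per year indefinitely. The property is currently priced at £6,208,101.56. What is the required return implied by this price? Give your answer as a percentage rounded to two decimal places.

P = D₁/(r − g) ⇒ r = D₁/P + g = £222,000.0000/£6,208,101.56 + 0.038 = 0.035760 + 0.038 = 0.073760

7.38%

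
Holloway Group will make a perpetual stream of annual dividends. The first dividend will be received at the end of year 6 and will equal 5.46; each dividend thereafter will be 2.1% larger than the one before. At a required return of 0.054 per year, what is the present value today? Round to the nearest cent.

127.20

Value at end of year 5: C₁ / (r − g) = 5.46 / (0.054 − 0.021) = 165.4545
Discount to today: PV = 165.4545 / (1 + 0.054)^5 = 165.4545 / 1.300778 = 127.20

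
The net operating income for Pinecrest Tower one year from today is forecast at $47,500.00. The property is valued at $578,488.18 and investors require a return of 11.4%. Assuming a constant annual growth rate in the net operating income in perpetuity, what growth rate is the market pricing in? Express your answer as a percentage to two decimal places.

3.19%

P = D₁/(r−g) ⇒ g = r − D₁/P = 0.114 − $47,500.00/$578,488.18 = 0.031889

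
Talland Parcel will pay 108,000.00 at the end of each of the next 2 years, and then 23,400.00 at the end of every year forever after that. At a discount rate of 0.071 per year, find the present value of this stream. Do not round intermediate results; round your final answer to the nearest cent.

482324.05

PV of 2-year annuity: 108,000.00 × [1 − (1+0.071)^−2] / 0.071 = 194995.64532
Perpetuity value at year 2: 23,400.00 / 0.071 = 329577.46479
PV of perpetuity: 329577.46479 / (1+0.071)^2 = 287328.40830
Total PV = 194995.64532 + 287328.40830 = 482324.05362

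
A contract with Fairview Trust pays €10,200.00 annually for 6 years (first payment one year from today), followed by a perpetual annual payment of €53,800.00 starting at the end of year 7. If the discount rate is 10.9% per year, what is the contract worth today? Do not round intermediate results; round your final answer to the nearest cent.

PV of 6-year annuity: €10,200.00 × [1 − (1+0.109)^−6] / 0.109 = 43276.08079
Perpetuity value at year 6: €53,800.00 / 0.109 = 493577.98165
PV of perpetuity: 493577.98165 / (1+0.109)^6 = 265317.86924
Total PV = 43276.08079 + 265317.86924 = 308593.95003

€308593.95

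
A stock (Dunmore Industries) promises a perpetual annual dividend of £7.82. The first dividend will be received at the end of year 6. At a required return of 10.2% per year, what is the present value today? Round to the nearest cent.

Value at end of year 5: C / r = £7.82 / 0.102 = £76.6667
Discount to today: PV = £76.6667 / (1 + 0.102)^5 = £76.6667 / 1.625204 = £47.17

£47.17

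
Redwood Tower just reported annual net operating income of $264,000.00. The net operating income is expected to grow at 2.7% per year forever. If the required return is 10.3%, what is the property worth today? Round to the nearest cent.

$3567473.68

D₁ = D₀ × (1 + g) = $264,000.00 × 1.027 = $271,128.0000
Growing perpetuity: P = D₁ / (r − g) = $271,128.0000 / (0.103 − 0.027) = $3,567,473.68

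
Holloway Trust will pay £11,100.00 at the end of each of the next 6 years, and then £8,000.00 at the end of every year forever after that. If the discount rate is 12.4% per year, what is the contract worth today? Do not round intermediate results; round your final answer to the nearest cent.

PV of 6-year annuity: £11,100.00 × [1 − (1+0.124)^−6] / 0.124 = 45124.26044
Perpetuity value at year 6: £8,000.00 / 0.124 = 64516.12903
PV of perpetuity: 64516.12903 / (1+0.124)^6 = 31994.13953
Total PV = 45124.26044 + 31994.13953 = 77118.39997

£77118.40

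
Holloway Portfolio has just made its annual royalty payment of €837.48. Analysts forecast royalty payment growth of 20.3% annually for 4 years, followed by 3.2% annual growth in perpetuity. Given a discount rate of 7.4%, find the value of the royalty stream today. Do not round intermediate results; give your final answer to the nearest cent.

D_1 = 1007.48844
D_2 = 1212.00859
D_3 = 1458.04634
D_4 = 1754.02974
Terminal value at year 4: TV = D_4×(1+g_2)/(r−g_2) = 1810.15870/0.042 = 43099.01657
P_0 = D_1/(1+r)^1 + D_2/(1+r)^2 + D_3/(1+r)^3 + D_4/(1+r)^4 + TV/(1+r)^4
    = 938.07117 + 1050.74453 + 1176.95127 + 1318.31693 + 32392.93020 = 36877.01410

€36877.01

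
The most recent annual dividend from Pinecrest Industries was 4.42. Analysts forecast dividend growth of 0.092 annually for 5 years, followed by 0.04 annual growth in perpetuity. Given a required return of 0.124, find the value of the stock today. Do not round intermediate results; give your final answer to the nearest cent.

D_1 = 4.82664
D_2 = 5.27069
D_3 = 5.75559
D_4 = 6.28511
D_5 = 6.86334
Terminal value at year 5: TV = D_5×(1+g_2)/(r−g_2) = 7.13787/0.084 = 84.97468
P_0 = D_1/(1+r)^1 + D_2/(1+r)^2 + D_3/(1+r)^3 + D_4/(1+r)^4 + D_5/(1+r)^5 + TV/(1+r)^5
    = 4.29416 + 4.17191 + 4.05314 + 3.93774 + 3.82564 + 47.36505 = 67.64764

67.65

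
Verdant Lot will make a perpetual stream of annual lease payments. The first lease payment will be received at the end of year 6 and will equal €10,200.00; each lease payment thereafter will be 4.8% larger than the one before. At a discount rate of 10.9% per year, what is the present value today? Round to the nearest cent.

Value at end of year 5: C₁ / (r − g) = €10,200.00 / (0.109 − 0.048) = €167,213.1148
Discount to today: PV = €167,213.1148 / (1 + 0.109)^5 = €167,213.1148 / 1.677481 = €99,681.05

€99681.05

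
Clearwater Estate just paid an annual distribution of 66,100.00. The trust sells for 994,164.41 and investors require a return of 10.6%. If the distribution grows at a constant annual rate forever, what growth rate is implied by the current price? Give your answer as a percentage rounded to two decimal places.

3.70%

P = D₀(1+g)/(r−g) ⇒ P(r−g) = D₀(1+g) ⇒ g(P+D₀) = P·r − D₀
g = (P·r − D₀)/(P + D₀) = (994,164.41×0.106 − 66,100.00) / (994,164.41 + 66,100.00) = 0.037049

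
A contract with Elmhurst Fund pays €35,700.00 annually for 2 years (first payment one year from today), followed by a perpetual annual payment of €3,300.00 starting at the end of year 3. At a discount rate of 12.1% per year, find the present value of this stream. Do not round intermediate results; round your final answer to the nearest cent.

€81958.51

PV of 2-year annuity: €35,700.00 × [1 − (1+0.121)^−2] / 0.121 = 60255.63387
Perpetuity value at year 2: €3,300.00 / 0.121 = 27272.72727
PV of perpetuity: 27272.72727 / (1+0.121)^2 = 21702.87876
Total PV = 60255.63387 + 21702.87876 = 81958.51263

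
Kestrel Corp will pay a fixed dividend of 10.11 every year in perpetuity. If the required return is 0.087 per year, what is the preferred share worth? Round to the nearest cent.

116.21

Level perpetuity: PV = C / r = 10.11 / 0.087 = 116.21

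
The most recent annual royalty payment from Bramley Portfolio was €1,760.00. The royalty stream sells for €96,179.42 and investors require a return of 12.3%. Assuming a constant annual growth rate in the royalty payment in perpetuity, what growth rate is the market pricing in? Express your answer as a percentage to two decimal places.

P = D₀(1+g)/(r−g) ⇒ P(r−g) = D₀(1+g) ⇒ g(P+D₀) = P·r − D₀
g = (P·r − D₀)/(P + D₀) = (€96,179.42×0.123 − €1,760.00) / (€96,179.42 + €1,760.00) = 0.102819

10.28%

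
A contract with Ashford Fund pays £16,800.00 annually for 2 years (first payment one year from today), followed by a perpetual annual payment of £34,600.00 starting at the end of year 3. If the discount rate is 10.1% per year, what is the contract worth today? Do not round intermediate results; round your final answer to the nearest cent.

£311723.10

PV of 2-year annuity: £16,800.00 × [1 − (1+0.101)^−2] / 0.101 = 29117.94331
Perpetuity value at year 2: £34,600.00 / 0.101 = 342574.25743
PV of perpetuity: 342574.25743 / (1+0.101)^2 = 282605.15989
Total PV = 29117.94331 + 282605.15989 = 311723.10320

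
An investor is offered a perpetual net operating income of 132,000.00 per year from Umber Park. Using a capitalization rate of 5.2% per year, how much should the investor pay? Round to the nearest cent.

2538461.54

Level perpetuity: PV = C / r = 132,000.00 / 0.052 = 2,538,461.54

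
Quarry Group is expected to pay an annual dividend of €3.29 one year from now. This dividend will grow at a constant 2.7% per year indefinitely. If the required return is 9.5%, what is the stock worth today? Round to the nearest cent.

Growing perpetuity: P = D₁ / (r − g) = €3.2900 / (0.095 − 0.027) = €48.38

€48.38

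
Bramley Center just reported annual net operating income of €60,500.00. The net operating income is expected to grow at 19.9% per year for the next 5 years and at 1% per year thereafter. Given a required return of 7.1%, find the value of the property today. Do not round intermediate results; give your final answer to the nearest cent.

€2191419.44

D_1 = 72539.50000
D_2 = 86974.86050
D_3 = 104282.85774
D_4 = 125035.14643
D_5 = 149917.14057
Terminal value at year 5: TV = D_5×(1+g_2)/(r−g_2) = 151416.31197/0.061 = 2482234.62254
P_0 = D_1/(1+r)^1 + D_2/(1+r)^2 + D_3/(1+r)^3 + D_4/(1+r)^4 + D_5/(1+r)^5 + TV/(1+r)^5
    = 67730.62558 + 75825.41557 + 84887.65011 + 95032.95283 + 106390.76605 + 1761552.02811 = 2191419.43826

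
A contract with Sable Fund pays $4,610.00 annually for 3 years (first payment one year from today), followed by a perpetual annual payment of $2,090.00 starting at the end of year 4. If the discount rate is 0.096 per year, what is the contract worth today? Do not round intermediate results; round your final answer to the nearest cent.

PV of 3-year annuity: $4,610.00 × [1 − (1+0.096)^−3] / 0.096 = 11545.60410
Perpetuity value at year 3: $2,090.00 / 0.096 = 21770.83333
PV of perpetuity: 21770.83333 / (1+0.096)^3 = 16536.49221
Total PV = 11545.60410 + 16536.49221 = 28082.09631

$28082.10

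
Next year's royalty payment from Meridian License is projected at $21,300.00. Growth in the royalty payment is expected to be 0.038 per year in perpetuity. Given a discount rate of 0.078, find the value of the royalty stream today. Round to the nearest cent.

Growing perpetuity: P = D₁ / (r − g) = $21,300.0000 / (0.078 − 0.038) = $532,500.00

$532500.00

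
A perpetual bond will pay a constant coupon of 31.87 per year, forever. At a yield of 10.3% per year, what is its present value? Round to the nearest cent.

309.42

Level perpetuity: PV = C / r = 31.87 / 0.103 = 309.42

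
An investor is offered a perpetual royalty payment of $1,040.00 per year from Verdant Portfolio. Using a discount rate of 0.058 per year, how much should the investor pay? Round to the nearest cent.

Level perpetuity: PV = C / r = $1,040.00 / 0.058 = $17,931.03

$17931.03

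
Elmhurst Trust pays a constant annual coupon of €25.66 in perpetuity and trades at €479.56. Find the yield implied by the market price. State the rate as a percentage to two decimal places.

P = C/r ⇒ r = C/P = €25.66/€479.56 = 0.053507

5.35%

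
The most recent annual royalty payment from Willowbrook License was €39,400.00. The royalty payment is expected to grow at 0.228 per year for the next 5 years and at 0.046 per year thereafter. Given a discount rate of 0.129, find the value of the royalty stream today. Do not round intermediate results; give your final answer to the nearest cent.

D_1 = 48383.20000
D_2 = 59414.56960
D_3 = 72961.09147
D_4 = 89596.22032
D_5 = 110024.15856
Terminal value at year 5: TV = D_5×(1+g_2)/(r−g_2) = 115085.26985/0.083 = 1386569.51628
P_0 = D_1/(1+r)^1 + D_2/(1+r)^2 + D_3/(1+r)^3 + D_4/(1+r)^4 + D_5/(1+r)^5 + TV/(1+r)^5
    = 42854.91585 + 46612.78713 + 50700.17945 + 55145.98792 + 59981.64142 + 755913.21598 = 1011208.72776

€1011208.73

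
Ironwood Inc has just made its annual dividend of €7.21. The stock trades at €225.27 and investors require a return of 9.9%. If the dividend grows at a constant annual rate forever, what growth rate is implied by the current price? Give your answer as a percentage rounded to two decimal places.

P = D₀(1+g)/(r−g) ⇒ P(r−g) = D₀(1+g) ⇒ g(P+D₀) = P·r − D₀
g = (P·r − D₀)/(P + D₀) = (€225.27×0.099 − €7.21) / (€225.27 + €7.21) = 0.064916

6.49%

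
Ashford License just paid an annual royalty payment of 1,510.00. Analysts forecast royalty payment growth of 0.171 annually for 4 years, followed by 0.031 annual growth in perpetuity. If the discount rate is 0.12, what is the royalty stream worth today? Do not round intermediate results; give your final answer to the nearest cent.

27662.26

D_1 = 1768.21000
D_2 = 2070.57391
D_3 = 2424.64205
D_4 = 2839.25584
Terminal value at year 4: TV = D_4×(1+g_2)/(r−g_2) = 2927.27277/0.089 = 32890.70528
P_0 = D_1/(1+r)^1 + D_2/(1+r)^2 + D_3/(1+r)^3 + D_4/(1+r)^4 + TV/(1+r)^4
    = 1578.75893 + 1650.64884 + 1725.81232 + 1804.39841 + 20902.63782 = 27662.25632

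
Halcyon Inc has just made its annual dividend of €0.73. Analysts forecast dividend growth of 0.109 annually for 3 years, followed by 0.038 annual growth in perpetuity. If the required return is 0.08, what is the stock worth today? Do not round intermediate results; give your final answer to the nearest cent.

D_1 = 0.80957
D_2 = 0.89781
D_3 = 0.99567
Terminal value at year 3: TV = D_3×(1+g_2)/(r−g_2) = 1.03351/0.042 = 24.60739
P_0 = D_1/(1+r)^1 + D_2/(1+r)^2 + D_3/(1+r)^3 + TV/(1+r)^3
    = 0.74960 + 0.76973 + 0.79040 + 19.53414 = 21.84387

€21.84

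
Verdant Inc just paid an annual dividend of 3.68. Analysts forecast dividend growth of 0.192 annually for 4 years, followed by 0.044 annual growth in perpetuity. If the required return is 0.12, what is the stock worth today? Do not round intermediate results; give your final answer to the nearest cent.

82.10

D_1 = 4.38656
D_2 = 5.22878
D_3 = 6.23271
D_4 = 7.42938
Terminal value at year 4: TV = D_4×(1+g_2)/(r−g_2) = 7.75628/0.076 = 102.05628
P_0 = D_1/(1+r)^1 + D_2/(1+r)^2 + D_3/(1+r)^3 + D_4/(1+r)^4 + TV/(1+r)^4
    = 3.91657 + 4.16835 + 4.43632 + 4.72151 + 64.85861 = 82.10136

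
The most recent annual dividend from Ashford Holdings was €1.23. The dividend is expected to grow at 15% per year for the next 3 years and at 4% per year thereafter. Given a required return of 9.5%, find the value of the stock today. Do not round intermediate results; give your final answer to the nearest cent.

€31.02

D_1 = 1.41450
D_2 = 1.62668
D_3 = 1.87068
Terminal value at year 3: TV = D_3×(1+g_2)/(r−g_2) = 1.94550/0.055 = 35.37279
P_0 = D_1/(1+r)^1 + D_2/(1+r)^2 + D_3/(1+r)^3 + TV/(1+r)^3
    = 1.29178 + 1.35666 + 1.42481 + 26.94182 = 31.01507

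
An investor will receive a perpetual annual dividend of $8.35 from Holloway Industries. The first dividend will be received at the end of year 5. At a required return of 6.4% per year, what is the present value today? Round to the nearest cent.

$101.80

Value at end of year 4: C / r = $8.35 / 0.064 = $130.4688
Discount to today: PV = $130.4688 / (1 + 0.064)^4 = $130.4688 / 1.281641 = $101.80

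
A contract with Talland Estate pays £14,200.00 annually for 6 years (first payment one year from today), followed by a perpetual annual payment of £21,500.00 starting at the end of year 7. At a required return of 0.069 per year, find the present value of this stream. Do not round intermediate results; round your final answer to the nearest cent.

PV of 6-year annuity: £14,200.00 × [1 − (1+0.069)^−6] / 0.069 = 67894.32109
Perpetuity value at year 6: £21,500.00 / 0.069 = 311594.20290
PV of perpetuity: 311594.20290 / (1+0.069)^6 = 208796.46322
Total PV = 67894.32109 + 208796.46322 = 276690.78431

£276690.78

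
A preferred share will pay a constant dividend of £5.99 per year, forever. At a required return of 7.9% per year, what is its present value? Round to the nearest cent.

Level perpetuity: PV = C / r = £5.99 / 0.079 = £75.82

£75.82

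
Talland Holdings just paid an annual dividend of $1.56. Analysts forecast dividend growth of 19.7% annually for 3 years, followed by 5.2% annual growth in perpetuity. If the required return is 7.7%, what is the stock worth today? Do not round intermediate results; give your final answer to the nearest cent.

D_1 = 1.86732
D_2 = 2.23518
D_3 = 2.67551
Terminal value at year 3: TV = D_3×(1+g_2)/(r−g_2) = 2.81464/0.025 = 112.58558
P_0 = D_1/(1+r)^1 + D_2/(1+r)^2 + D_3/(1+r)^3 + TV/(1+r)^3
    = 1.73382 + 1.92700 + 2.14171 + 90.12301 = 95.92553

$95.93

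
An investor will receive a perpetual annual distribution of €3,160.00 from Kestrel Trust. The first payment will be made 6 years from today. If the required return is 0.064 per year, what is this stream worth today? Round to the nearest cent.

Value at end of year 5: C / r = €3,160.00 / 0.064 = €49,375.0000
Discount to today: PV = €49,375.0000 / (1 + 0.064)^5 = €49,375.0000 / 1.363666 = €36,207.54

€36207.54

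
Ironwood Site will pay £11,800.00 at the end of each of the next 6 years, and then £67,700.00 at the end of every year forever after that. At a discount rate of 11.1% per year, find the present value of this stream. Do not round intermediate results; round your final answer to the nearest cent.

£374102.55

PV of 6-year annuity: £11,800.00 × [1 − (1+0.111)^−6] / 0.111 = 49776.86739
Perpetuity value at year 6: £67,700.00 / 0.111 = 609909.90991
PV of perpetuity: 609909.90991 / (1+0.111)^6 = 324325.67920
Total PV = 49776.86739 + 324325.67920 = 374102.54659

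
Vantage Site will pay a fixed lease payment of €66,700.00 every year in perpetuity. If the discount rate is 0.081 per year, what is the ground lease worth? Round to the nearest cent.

€823456.79

Level perpetuity: PV = C / r = €66,700.00 / 0.081 = €823,456.79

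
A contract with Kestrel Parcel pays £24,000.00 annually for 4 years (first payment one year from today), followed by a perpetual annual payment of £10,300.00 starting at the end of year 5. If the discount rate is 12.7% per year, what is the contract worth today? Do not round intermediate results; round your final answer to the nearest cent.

£122107.94

PV of 4-year annuity: £24,000.00 × [1 − (1+0.127)^−4] / 0.127 = 71834.58781
Perpetuity value at year 4: £10,300.00 / 0.127 = 81102.36220
PV of perpetuity: 81102.36220 / (1+0.127)^4 = 50273.35160
Total PV = 71834.58781 + 50273.35160 = 122107.93941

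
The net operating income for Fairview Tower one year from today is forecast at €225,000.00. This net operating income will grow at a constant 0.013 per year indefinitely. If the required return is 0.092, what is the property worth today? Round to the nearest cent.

Growing perpetuity: P = D₁ / (r − g) = €225,000.0000 / (0.092 − 0.013) = €2,848,101.27

€2848101.27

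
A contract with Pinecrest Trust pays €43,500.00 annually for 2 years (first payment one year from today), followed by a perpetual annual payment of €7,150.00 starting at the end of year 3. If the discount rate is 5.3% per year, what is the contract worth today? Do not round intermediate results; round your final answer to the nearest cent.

PV of 2-year annuity: €43,500.00 × [1 − (1+0.053)^−2] / 0.053 = 80541.82461
Perpetuity value at year 2: €7,150.00 / 0.053 = 134905.66038
PV of perpetuity: 134905.66038 / (1+0.053)^2 = 121667.17656
Total PV = 80541.82461 + 121667.17656 = 202209.00117

€202209.00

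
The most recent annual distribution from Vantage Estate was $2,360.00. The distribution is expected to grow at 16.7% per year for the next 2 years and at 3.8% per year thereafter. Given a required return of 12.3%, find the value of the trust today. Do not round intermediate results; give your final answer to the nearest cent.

D_1 = 2754.12000
D_2 = 3214.05804
Terminal value at year 2: TV = D_2×(1+g_2)/(r−g_2) = 3336.19225/0.085 = 39249.32054
P_0 = D_1/(1+r)^1 + D_2/(1+r)^2 + TV/(1+r)^2
    = 2452.46661 + 2548.55613 + 31122.36776 = 36123.39050

$36123.39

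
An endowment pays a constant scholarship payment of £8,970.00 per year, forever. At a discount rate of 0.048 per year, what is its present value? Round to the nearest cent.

£186875.00

Level perpetuity: PV = C / r = £8,970.00 / 0.048 = £186,875.00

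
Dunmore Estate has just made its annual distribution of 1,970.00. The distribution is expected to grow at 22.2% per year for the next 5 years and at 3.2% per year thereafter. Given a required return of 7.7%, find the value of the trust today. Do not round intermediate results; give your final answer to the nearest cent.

D_1 = 2407.34000
D_2 = 2941.76948
D_3 = 3594.84230
D_4 = 4392.89730
D_5 = 5368.12050
Terminal value at year 5: TV = D_5×(1+g_2)/(r−g_2) = 5539.90035/0.045 = 123108.89671
P_0 = D_1/(1+r)^1 + D_2/(1+r)^2 + D_3/(1+r)^3 + D_4/(1+r)^4 + D_5/(1+r)^5 + TV/(1+r)^5
    = 2235.22748 + 2536.16340 + 2877.61530 + 3265.03797 + 3704.62062 + 84959.29946 = 99577.96423

99577.96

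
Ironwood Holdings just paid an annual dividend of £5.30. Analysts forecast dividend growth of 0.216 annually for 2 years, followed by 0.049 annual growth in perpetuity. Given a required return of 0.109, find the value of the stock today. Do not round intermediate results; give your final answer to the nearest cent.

£123.59

D_1 = 6.44480
D_2 = 7.83688
Terminal value at year 2: TV = D_2×(1+g_2)/(r−g_2) = 8.22088/0.06 = 137.01473
P_0 = D_1/(1+r)^1 + D_2/(1+r)^2 + TV/(1+r)^2
    = 5.81136 + 6.37206 + 111.40487 = 123.58829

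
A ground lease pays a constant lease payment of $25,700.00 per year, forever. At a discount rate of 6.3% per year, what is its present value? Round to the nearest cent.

$407936.51

Level perpetuity: PV = C / r = $25,700.00 / 0.063 = $407,936.51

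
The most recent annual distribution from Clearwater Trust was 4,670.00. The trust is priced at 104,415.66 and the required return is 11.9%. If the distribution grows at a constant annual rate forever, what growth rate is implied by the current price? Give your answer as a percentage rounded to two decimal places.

7.11%

P = D₀(1+g)/(r−g) ⇒ P(r−g) = D₀(1+g) ⇒ g(P+D₀) = P·r − D₀
g = (P·r − D₀)/(P + D₀) = (104,415.66×0.119 − 4,670.00) / (104,415.66 + 4,670.00) = 0.071095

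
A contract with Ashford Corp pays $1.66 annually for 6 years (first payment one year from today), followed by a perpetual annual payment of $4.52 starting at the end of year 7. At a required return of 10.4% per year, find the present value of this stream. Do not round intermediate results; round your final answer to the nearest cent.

$31.15

PV of 6-year annuity: $1.66 × [1 − (1+0.104)^−6] / 0.104 = 7.14577
Perpetuity value at year 6: $4.52 / 0.104 = 43.46154
PV of perpetuity: 43.46154 / (1+0.104)^6 = 24.00439
Total PV = 7.14577 + 24.00439 = 31.15016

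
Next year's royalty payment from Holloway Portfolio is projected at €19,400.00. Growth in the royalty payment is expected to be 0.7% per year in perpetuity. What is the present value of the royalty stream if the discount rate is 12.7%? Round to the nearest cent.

€161666.67

Growing perpetuity: P = D₁ / (r − g) = €19,400.0000 / (0.127 − 0.007) = €161,666.67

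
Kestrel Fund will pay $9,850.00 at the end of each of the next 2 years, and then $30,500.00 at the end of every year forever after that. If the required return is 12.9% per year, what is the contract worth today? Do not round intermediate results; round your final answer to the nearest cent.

PV of 2-year annuity: $9,850.00 × [1 − (1+0.129)^−2] / 0.129 = 16452.20105
Perpetuity value at year 2: $30,500.00 / 0.129 = 236434.10853
PV of perpetuity: 236434.10853 / (1+0.129)^2 = 185490.74487
Total PV = 16452.20105 + 185490.74487 = 201942.94592

$201942.95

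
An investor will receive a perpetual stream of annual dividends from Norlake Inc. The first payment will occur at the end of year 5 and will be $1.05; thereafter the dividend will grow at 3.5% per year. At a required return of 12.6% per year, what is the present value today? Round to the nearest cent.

Value at end of year 4: C₁ / (r − g) = $1.05 / (0.126 − 0.035) = $11.5385
Discount to today: PV = $11.5385 / (1 + 0.126)^4 = $11.5385 / 1.607510 = $7.18

$7.18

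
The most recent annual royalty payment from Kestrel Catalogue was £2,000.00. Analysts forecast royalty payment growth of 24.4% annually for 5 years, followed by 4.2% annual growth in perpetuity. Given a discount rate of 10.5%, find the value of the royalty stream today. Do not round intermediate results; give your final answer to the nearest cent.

£74289.66

D_1 = 2488.00000
D_2 = 3095.07200
D_3 = 3850.26957
D_4 = 4789.73534
D_5 = 5958.43077
Terminal value at year 5: TV = D_5×(1+g_2)/(r−g_2) = 6208.68486/0.063 = 98550.55331
P_0 = D_1/(1+r)^1 + D_2/(1+r)^2 + D_3/(1+r)^3 + D_4/(1+r)^4 + D_5/(1+r)^5 + TV/(1+r)^5
    = 2251.58371 + 2534.81460 + 2853.67363 + 3212.64253 + 3616.76680 + 59820.17468 = 74289.65596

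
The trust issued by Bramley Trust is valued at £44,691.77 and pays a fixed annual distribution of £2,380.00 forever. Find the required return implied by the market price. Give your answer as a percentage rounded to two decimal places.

5.33%

P = C/r ⇒ r = C/P = £2,380.00/£44,691.77 = 0.053254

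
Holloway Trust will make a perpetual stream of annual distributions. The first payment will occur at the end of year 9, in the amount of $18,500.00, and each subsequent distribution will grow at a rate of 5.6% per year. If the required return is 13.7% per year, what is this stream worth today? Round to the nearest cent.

Value at end of year 8: C₁ / (r − g) = $18,500.00 / (0.137 − 0.056) = $228,395.0617
Discount to today: PV = $228,395.0617 / (1 + 0.137)^8 = $228,395.0617 / 2.793082 = $81,771.69

$81771.69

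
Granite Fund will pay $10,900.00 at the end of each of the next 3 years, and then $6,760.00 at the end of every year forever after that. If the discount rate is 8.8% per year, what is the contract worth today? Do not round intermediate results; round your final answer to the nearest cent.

PV of 3-year annuity: $10,900.00 × [1 − (1+0.088)^−3] / 0.088 = 27689.75585
Perpetuity value at year 3: $6,760.00 / 0.088 = 76818.18182
PV of perpetuity: 76818.18182 / (1+0.088)^3 = 59645.45250
Total PV = 27689.75585 + 59645.45250 = 87335.20835

$87335.21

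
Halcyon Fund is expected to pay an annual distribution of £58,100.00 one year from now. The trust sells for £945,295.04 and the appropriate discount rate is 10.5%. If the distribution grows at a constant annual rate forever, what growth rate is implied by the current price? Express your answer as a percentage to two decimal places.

4.35%

P = D₁/(r−g) ⇒ g = r − D₁/P = 0.105 − £58,100.00/£945,295.04 = 0.043538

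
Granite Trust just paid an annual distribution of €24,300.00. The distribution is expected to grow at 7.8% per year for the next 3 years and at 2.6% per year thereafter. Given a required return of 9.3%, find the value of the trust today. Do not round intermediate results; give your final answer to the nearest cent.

€427922.60

D_1 = 26195.40000
D_2 = 28238.64120
D_3 = 30441.25521
Terminal value at year 3: TV = D_3×(1+g_2)/(r−g_2) = 31232.72785/0.067 = 466160.11715
P_0 = D_1/(1+r)^1 + D_2/(1+r)^2 + D_3/(1+r)^3 + TV/(1+r)^3
    = 23966.51418 + 23637.60502 + 23313.20971 + 357005.27107 = 427922.59998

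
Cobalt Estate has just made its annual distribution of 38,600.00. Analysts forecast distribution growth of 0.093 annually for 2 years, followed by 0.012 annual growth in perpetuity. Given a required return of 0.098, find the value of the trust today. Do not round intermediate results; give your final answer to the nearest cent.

D_1 = 42189.80000
D_2 = 46113.45140
Terminal value at year 2: TV = D_2×(1+g_2)/(r−g_2) = 46666.81282/0.086 = 542637.35833
P_0 = D_1/(1+r)^1 + D_2/(1+r)^2 + TV/(1+r)^2
    = 38424.22587 + 38249.25216 + 450095.85099 = 526769.32901

526769.33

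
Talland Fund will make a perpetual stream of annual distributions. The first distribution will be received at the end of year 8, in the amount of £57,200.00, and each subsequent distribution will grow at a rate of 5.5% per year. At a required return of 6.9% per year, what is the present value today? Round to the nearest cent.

Value at end of year 7: C₁ / (r − g) = £57,200.00 / (0.069 − 0.055) = £4,085,714.2857
Discount to today: PV = £4,085,714.2857 / (1 + 0.069)^7 = £4,085,714.2857 / 1.595306 = £2,561,085.38

£2561085.38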